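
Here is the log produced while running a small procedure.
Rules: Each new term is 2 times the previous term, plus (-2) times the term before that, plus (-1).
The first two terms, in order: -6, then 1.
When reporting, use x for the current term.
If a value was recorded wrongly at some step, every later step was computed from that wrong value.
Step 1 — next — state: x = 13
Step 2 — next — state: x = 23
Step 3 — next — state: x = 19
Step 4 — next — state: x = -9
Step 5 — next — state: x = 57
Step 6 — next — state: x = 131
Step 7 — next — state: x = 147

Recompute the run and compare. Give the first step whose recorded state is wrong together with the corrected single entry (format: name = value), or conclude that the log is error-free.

step 5, x = -57

Recomputing the run from the initial state:
step 1: x = 13
step 2: x = 23
step 3: x = 19
step 4: x = -9
step 5: x = -57
step 6: x = -97
step 7: x = -81
The first disagreement with the log is at step 5, where the value should be x = -57.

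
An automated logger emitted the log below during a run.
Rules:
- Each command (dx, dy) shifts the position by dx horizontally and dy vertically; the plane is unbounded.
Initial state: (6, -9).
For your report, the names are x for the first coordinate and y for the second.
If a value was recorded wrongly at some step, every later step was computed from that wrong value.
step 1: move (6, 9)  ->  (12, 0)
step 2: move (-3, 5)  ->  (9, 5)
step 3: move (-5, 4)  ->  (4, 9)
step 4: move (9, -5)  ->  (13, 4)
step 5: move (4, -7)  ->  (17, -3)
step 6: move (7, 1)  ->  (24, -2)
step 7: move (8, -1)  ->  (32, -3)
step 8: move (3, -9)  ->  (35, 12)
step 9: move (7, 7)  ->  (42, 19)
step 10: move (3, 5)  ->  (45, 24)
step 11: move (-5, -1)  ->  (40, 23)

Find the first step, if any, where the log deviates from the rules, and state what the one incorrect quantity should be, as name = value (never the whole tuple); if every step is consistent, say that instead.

Recomputing the run from the initial state:
step 1: x = 12, y = 0
step 2: x = 9, y = 5
step 3: x = 4, y = 9
step 4: x = 13, y = 4
step 5: x = 17, y = -3
step 6: x = 24, y = -2
step 7: x = 32, y = -3
step 8: x = 35, y = -12
step 9: x = 42, y = -5
step 10: x = 45, y = 0
step 11: x = 40, y = -1
The first disagreement with the log is at step 8, where the value should be y = -12.

step 8, y = -12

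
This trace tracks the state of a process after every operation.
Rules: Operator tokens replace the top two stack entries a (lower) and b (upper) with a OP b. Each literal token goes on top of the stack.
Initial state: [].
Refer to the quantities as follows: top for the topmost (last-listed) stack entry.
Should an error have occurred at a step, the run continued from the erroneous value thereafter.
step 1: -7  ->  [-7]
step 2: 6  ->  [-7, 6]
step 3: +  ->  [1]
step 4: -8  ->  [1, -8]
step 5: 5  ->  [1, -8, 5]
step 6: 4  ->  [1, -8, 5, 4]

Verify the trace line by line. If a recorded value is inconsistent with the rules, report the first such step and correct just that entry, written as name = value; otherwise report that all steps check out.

step 3, top = -1

step 1: push -7: top = -7 -> no discrepancy
step 2: push 6: top = 6 -> verified
step 3: -7 + 6 = -1 -> the trace has a different value
That makes step 3 the first incorrect line — top = -1 is what it should show.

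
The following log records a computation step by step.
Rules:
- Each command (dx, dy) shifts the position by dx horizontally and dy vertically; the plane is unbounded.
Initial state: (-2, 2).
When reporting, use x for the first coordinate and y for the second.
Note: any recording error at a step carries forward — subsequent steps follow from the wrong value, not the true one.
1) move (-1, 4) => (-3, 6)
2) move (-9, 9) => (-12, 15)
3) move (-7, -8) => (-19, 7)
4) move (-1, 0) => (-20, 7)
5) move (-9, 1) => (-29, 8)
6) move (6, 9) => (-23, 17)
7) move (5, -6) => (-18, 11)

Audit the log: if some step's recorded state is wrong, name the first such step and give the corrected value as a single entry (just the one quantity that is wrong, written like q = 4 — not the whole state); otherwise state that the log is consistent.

1. x = -2 + (-1) = -3, y = 2 + (4) = 6 (consistent with the log)
2. x = -3 + (-9) = -12, y = 6 + (9) = 15 (matches)
3. x = -12 + (-7) = -19, y = 15 + (-8) = 7 (matches)
4. x = -19 + (-1) = -20, y = 7 + (0) = 7 (agrees with the log)
5. x = -20 + (-9) = -29, y = 7 + (1) = 8 (agrees with the log)
6. x = -29 + (6) = -23, y = 8 + (9) = 17 (matches)
7. x = -23 + (5) = -18, y = 17 + (-6) = 11 (in agreement)
The whole run recomputes cleanly — no discrepancies.

no error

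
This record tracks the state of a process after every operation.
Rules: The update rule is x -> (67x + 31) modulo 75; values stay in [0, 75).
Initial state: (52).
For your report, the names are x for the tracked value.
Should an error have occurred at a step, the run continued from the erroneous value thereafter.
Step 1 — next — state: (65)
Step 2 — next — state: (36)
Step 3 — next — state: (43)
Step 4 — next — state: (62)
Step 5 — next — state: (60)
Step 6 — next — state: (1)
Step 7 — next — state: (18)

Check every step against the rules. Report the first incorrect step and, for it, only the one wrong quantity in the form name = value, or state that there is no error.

step 1: x = (67*52 + 31) mod 75 = 65 -> agrees with the record
step 2: x = (67*65 + 31) mod 75 = 36 -> checks out
step 3: x = (67*36 + 31) mod 75 = 43 -> verified
step 4: x = (67*43 + 31) mod 75 = 62 -> same as recorded
step 5: x = (67*62 + 31) mod 75 = 60 -> confirmed correct
step 6: x = (67*60 + 31) mod 75 = 1 -> checks out
step 7: x = (67*1 + 31) mod 75 = 23 -> first mismatch against the record
The audit stops at step 7: the recorded entry is wrong and should be x = 23.

step 7, x = 23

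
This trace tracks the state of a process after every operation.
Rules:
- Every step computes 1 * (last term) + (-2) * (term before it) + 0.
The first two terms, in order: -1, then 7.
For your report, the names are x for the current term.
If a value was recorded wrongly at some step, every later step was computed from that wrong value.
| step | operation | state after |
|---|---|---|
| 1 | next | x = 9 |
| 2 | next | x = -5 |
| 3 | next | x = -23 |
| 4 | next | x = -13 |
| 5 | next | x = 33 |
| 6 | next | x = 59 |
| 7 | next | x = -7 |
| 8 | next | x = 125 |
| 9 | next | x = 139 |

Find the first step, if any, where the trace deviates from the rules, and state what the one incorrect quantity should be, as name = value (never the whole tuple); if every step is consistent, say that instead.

step 8, x = -125

Recomputing the run from the initial state:
step 1: x = 9
step 2: x = -5
step 3: x = -23
step 4: x = -13
step 5: x = 33
step 6: x = 59
step 7: x = -7
step 8: x = -125
step 9: x = -111
The first disagreement with the trace is at step 8, where the value should be x = -125.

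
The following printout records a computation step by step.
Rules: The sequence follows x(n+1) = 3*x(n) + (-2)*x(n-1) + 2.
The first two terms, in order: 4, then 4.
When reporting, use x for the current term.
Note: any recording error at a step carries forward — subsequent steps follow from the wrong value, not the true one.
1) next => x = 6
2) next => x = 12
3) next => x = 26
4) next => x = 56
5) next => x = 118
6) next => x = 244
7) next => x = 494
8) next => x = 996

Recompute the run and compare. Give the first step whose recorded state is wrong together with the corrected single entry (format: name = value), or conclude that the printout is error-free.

step 7, x = 498

1. x = 3*(4) + (-2)*(4) + (2) = 6 (verified)
2. x = 3*(6) + (-2)*(4) + (2) = 12 (verified)
3. x = 3*(12) + (-2)*(6) + (2) = 26 (agrees with the printout)
4. x = 3*(26) + (-2)*(12) + (2) = 56 (verified)
5. x = 3*(56) + (-2)*(26) + (2) = 118 (confirmed correct)
6. x = 3*(118) + (-2)*(56) + (2) = 244 (confirmed correct)
7. x = 3*(244) + (-2)*(118) + (2) = 498 (this is not what the printout shows)
So the first discrepancy is step 7, where the right value is x = 498.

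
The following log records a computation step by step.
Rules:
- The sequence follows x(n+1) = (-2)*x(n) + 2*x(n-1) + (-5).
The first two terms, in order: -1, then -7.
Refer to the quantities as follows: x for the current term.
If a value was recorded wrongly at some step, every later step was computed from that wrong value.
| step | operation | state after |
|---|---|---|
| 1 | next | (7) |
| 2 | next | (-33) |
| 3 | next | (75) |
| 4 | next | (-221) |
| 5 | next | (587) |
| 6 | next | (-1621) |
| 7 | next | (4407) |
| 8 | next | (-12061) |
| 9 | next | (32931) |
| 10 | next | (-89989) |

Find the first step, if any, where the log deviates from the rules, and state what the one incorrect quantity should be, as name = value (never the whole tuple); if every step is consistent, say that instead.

Step 1: x = -2*(-7) + (2)*(-1) + (-5) = 7 — same as recorded.
Step 2: x = -2*(7) + (2)*(-7) + (-5) = -33 — in agreement.
Step 3: x = -2*(-33) + (2)*(7) + (-5) = 75 — same as recorded.
Step 4: x = -2*(75) + (2)*(-33) + (-5) = -221 — no discrepancy.
Step 5: x = -2*(-221) + (2)*(75) + (-5) = 587 — agrees with the log.
Step 6: x = -2*(587) + (2)*(-221) + (-5) = -1621 — in agreement.
Step 7: x = -2*(-1621) + (2)*(587) + (-5) = 4411 — not what was recorded.
That makes step 7 the first incorrect line — x = 4411 is what it should show.

step 7, x = 4411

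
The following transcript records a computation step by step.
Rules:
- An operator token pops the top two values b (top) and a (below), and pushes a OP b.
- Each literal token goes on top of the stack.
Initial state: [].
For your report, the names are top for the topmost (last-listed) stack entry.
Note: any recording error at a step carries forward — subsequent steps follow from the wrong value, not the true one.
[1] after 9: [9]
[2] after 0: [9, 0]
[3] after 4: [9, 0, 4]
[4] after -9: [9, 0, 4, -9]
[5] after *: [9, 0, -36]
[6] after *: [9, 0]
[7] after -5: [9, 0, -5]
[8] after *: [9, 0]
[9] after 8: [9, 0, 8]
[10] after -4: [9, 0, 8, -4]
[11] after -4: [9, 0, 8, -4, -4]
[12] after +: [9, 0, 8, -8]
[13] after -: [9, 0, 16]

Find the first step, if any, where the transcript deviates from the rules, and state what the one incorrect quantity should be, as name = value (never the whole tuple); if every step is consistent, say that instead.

no error

Step 1: push 9: top = 9 — agrees with the transcript.
Step 2: push 0: top = 0 — consistent with the transcript.
Step 3: push 4: top = 4 — no discrepancy.
Step 4: push -9: top = -9 — no discrepancy.
Step 5: 4 * -9 = -36 — matches.
Step 6: 0 * -36 = 0 — matches.
Step 7: push -5: top = -5 — matches.
Step 8: 0 * -5 = 0 — verified.
Step 9: push 8: top = 8 — same as recorded.
Step 10: push -4: top = -4 — agrees with the transcript.
Step 11: push -4: top = -4 — exactly as logged.
Step 12: -4 + -4 = -8 — confirmed correct.
Step 13: 8 - -8 = 16 — no discrepancy.
The recomputation confirms every line.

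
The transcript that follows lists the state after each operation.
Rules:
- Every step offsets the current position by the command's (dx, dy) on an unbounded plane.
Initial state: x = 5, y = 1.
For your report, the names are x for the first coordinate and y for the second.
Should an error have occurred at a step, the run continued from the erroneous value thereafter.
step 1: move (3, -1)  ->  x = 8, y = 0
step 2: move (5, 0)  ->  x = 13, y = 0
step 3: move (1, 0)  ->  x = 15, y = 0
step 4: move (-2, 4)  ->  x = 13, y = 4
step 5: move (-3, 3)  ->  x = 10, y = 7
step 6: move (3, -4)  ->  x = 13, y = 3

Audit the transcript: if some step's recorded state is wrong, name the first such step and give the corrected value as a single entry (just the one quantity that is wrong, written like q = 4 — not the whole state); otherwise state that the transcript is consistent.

Recomputing the run from the initial state:
step 1: x = 8, y = 0
step 2: x = 13, y = 0
step 3: x = 14, y = 0
step 4: x = 12, y = 4
step 5: x = 9, y = 7
step 6: x = 12, y = 3
The first disagreement with the transcript is at step 3, where the value should be x = 14.

step 3, x = 14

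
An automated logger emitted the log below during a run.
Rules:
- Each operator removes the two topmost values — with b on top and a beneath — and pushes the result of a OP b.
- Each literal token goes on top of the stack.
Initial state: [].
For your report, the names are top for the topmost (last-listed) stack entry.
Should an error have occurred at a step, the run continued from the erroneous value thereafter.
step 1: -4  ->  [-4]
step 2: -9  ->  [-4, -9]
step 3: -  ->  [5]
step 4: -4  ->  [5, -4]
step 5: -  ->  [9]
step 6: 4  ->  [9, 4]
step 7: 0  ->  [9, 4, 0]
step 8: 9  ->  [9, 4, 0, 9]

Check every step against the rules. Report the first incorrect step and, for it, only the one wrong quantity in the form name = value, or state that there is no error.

Recomputing the run from the initial state:
step 1: [-4]
step 2: [-4, -9]
step 3: [5]
step 4: [5, -4]
step 5: [9]
step 6: [9, 4]
step 7: [9, 4, 0]
step 8: [9, 4, 0, 9]
This matches the log at every step.

no error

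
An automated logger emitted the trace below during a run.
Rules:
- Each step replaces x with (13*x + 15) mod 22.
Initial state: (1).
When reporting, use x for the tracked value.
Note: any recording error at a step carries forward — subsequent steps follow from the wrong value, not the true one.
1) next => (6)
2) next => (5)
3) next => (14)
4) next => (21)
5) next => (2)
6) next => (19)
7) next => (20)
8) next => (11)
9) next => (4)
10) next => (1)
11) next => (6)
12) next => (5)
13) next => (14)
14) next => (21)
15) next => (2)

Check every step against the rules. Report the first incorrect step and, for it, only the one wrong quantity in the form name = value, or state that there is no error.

step 1: x = (13*1 + 15) mod 22 = 6 -> confirmed correct
step 2: x = (13*6 + 15) mod 22 = 5 -> same as recorded
step 3: x = (13*5 + 15) mod 22 = 14 -> exactly as logged
step 4: x = (13*14 + 15) mod 22 = 21 -> verified
step 5: x = (13*21 + 15) mod 22 = 2 -> exactly as logged
step 6: x = (13*2 + 15) mod 22 = 19 -> no discrepancy
step 7: x = (13*19 + 15) mod 22 = 20 -> agrees with the trace
step 8: x = (13*20 + 15) mod 22 = 11 -> checks out
step 9: x = (13*11 + 15) mod 22 = 4 -> verified
step 10: x = (13*4 + 15) mod 22 = 1 -> same as recorded
step 11: x = (13*1 + 15) mod 22 = 6 -> agrees with the trace
step 12: x = (13*6 + 15) mod 22 = 5 -> matches
step 13: x = (13*5 + 15) mod 22 = 14 -> verified
step 14: x = (13*14 + 15) mod 22 = 21 -> exactly as logged
step 15: x = (13*21 + 15) mod 22 = 2 -> consistent with the trace
Every step is consistent.

no error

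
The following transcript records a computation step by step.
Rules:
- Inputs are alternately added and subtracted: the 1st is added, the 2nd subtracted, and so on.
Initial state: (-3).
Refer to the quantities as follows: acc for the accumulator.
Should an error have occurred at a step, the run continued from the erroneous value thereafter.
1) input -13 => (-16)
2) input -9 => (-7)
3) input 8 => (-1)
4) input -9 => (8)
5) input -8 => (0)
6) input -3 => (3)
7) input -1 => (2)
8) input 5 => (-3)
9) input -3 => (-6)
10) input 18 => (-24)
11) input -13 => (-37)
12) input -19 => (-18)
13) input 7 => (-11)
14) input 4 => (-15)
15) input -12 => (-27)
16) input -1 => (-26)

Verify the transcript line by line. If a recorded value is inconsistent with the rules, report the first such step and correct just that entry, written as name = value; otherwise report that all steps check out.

step 3, acc = 1

Recomputing the run from the initial state:
step 1: acc = -16
step 2: acc = -7
step 3: acc = 1
step 4: acc = 10
step 5: acc = 2
step 6: acc = 5
step 7: acc = 4
step 8: acc = -1
step 9: acc = -4
step 10: acc = -22
step 11: acc = -35
step 12: acc = -16
step 13: acc = -9
step 14: acc = -13
step 15: acc = -25
step 16: acc = -24
The first disagreement with the transcript is at step 3, where the value should be acc = 1.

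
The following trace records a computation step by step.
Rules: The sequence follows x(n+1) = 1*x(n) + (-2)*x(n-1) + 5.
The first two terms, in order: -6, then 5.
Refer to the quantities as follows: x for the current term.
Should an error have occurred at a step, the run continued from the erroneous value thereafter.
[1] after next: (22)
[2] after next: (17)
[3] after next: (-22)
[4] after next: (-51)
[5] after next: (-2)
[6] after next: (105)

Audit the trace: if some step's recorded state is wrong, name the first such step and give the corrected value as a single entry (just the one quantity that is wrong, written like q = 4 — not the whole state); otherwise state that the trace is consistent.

step 1: x = 1*(5) + (-2)*(-6) + (5) = 22 -> in agreement
step 2: x = 1*(22) + (-2)*(5) + (5) = 17 -> verified
step 3: x = 1*(17) + (-2)*(22) + (5) = -22 -> checks out
step 4: x = 1*(-22) + (-2)*(17) + (5) = -51 -> agrees with the trace
step 5: x = 1*(-51) + (-2)*(-22) + (5) = -2 -> checks out
step 6: x = 1*(-2) + (-2)*(-51) + (5) = 105 -> matches
Each recorded entry agrees with the recomputation.

no error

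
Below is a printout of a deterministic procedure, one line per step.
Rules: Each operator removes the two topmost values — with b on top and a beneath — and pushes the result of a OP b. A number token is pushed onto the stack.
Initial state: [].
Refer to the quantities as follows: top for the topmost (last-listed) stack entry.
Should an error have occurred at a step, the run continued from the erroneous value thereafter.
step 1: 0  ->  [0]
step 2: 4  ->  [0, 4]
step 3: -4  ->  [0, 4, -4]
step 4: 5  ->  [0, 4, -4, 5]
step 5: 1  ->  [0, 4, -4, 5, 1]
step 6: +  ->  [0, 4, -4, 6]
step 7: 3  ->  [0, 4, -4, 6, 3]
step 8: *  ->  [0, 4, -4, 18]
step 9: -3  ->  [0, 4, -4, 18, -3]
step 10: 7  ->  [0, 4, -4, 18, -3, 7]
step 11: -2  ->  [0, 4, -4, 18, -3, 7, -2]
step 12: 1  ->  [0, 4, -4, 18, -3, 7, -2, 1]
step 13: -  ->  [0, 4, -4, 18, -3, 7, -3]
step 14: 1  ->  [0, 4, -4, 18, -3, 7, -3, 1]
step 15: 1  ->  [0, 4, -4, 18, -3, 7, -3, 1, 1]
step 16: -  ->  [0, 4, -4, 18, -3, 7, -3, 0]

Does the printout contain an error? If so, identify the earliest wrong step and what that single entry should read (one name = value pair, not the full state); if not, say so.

1. push 0: top = 0 (matches)
2. push 4: top = 4 (verified)
3. push -4: top = -4 (verified)
4. push 5: top = 5 (matches)
5. push 1: top = 1 (consistent with the printout)
6. 5 + 1 = 6 (exactly as logged)
7. push 3: top = 3 (matches)
8. 6 * 3 = 18 (exactly as logged)
9. push -3: top = -3 (in agreement)
10. push 7: top = 7 (exactly as logged)
11. push -2: top = -2 (consistent with the printout)
12. push 1: top = 1 (in agreement)
13. -2 - 1 = -3 (matches)
14. push 1: top = 1 (confirmed correct)
15. push 1: top = 1 (confirmed correct)
16. 1 - 1 = 0 (verified)
Every step is consistent.

no error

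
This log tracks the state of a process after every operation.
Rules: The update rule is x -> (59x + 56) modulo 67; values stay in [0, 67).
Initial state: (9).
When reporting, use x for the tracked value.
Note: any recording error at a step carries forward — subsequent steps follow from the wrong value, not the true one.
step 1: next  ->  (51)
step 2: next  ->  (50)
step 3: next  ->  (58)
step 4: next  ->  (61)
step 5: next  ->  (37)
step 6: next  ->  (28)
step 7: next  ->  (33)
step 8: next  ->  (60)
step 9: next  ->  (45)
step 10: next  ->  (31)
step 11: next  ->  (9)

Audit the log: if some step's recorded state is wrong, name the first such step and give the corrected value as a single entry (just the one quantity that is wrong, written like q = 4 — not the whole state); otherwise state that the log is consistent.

1. x = (59*9 + 56) mod 67 = 51 (same as recorded)
2. x = (59*51 + 56) mod 67 = 50 (verified)
3. x = (59*50 + 56) mod 67 = 58 (same as recorded)
4. x = (59*58 + 56) mod 67 = 61 (no discrepancy)
5. x = (59*61 + 56) mod 67 = 37 (consistent with the log)
6. x = (59*37 + 56) mod 67 = 28 (matches)
7. x = (59*28 + 56) mod 67 = 33 (consistent with the log)
8. x = (59*33 + 56) mod 67 = 60 (matches)
9. x = (59*60 + 56) mod 67 = 45 (confirmed correct)
10. x = (59*45 + 56) mod 67 = 31 (verified)
11. x = (59*31 + 56) mod 67 = 9 (verified)
The recomputation confirms every line.

no error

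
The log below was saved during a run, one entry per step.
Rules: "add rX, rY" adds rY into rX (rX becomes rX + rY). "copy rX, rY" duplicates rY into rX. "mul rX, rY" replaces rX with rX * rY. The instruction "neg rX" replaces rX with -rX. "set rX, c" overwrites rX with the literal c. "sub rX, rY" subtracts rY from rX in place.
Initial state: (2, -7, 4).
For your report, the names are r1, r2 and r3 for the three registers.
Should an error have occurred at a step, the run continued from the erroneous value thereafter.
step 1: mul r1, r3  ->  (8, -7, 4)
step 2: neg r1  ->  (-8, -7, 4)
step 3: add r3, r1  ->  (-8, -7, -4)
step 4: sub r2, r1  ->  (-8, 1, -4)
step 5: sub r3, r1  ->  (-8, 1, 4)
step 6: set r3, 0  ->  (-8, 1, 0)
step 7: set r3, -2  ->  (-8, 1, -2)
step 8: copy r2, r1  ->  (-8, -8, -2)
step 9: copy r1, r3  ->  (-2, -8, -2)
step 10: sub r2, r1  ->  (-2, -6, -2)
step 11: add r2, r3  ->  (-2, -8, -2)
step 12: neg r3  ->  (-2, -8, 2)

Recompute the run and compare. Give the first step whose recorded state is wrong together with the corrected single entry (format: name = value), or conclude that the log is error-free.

Step 1: r1 = 2 * 4 = 8 — verified.
Step 2: r1 = -(8) = -8 — checks out.
Step 3: r3 = 4 + -8 = -4 — in agreement.
Step 4: r2 = -7 - -8 = 1 — exactly as logged.
Step 5: r3 = -4 - -8 = 4 — no discrepancy.
Step 6: r3 = 0 — consistent with the log.
Step 7: r3 = -2 — confirmed correct.
Step 8: r2 = -8 — exactly as logged.
Step 9: r1 = -2 — agrees with the log.
Step 10: r2 = -8 - -2 = -6 — no discrepancy.
Step 11: r2 = -6 + -2 = -8 — confirmed correct.
Step 12: r3 = -(-2) = 2 — verified.
All steps check out; nothing to correct.

no error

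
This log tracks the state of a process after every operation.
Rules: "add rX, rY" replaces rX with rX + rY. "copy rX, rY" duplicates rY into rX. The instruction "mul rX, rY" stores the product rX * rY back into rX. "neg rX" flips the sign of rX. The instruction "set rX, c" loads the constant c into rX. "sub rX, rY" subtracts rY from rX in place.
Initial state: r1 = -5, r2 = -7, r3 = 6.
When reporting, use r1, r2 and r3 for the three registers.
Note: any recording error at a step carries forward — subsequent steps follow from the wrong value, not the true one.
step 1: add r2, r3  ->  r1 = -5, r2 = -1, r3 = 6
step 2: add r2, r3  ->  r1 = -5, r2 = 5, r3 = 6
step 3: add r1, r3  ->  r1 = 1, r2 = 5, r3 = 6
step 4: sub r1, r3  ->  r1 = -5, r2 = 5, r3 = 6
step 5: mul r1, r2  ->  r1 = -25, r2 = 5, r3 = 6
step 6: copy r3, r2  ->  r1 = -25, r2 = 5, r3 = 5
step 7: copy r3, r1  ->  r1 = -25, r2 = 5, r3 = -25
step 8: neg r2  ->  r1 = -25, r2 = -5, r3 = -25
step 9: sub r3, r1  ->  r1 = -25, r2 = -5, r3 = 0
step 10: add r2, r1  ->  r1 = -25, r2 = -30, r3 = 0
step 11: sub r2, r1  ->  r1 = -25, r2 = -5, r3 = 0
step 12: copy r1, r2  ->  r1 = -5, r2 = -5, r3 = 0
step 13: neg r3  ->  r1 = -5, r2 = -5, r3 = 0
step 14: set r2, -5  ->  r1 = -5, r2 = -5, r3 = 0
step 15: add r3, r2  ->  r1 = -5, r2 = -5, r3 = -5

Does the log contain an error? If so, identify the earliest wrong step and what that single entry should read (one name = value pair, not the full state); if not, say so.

Recomputing the run from the initial state:
step 1: r1 = -5, r2 = -1, r3 = 6
step 2: r1 = -5, r2 = 5, r3 = 6
step 3: r1 = 1, r2 = 5, r3 = 6
step 4: r1 = -5, r2 = 5, r3 = 6
step 5: r1 = -25, r2 = 5, r3 = 6
step 6: r1 = -25, r2 = 5, r3 = 5
step 7: r1 = -25, r2 = 5, r3 = -25
step 8: r1 = -25, r2 = -5, r3 = -25
step 9: r1 = -25, r2 = -5, r3 = 0
step 10: r1 = -25, r2 = -30, r3 = 0
step 11: r1 = -25, r2 = -5, r3 = 0
step 12: r1 = -5, r2 = -5, r3 = 0
step 13: r1 = -5, r2 = -5, r3 = 0
step 14: r1 = -5, r2 = -5, r3 = 0
step 15: r1 = -5, r2 = -5, r3 = -5
This matches the log at every step.

no error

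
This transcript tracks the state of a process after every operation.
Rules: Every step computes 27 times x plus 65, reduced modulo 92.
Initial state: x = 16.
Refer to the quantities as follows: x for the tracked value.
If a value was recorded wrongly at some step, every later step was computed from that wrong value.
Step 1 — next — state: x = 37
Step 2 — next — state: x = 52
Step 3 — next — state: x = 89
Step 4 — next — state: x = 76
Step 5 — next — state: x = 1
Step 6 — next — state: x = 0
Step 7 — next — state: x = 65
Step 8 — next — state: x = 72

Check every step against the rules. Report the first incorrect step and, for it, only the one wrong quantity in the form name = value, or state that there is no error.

no error

1. x = (27*16 + 65) mod 92 = 37 (exactly as logged)
2. x = (27*37 + 65) mod 92 = 52 (agrees with the transcript)
3. x = (27*52 + 65) mod 92 = 89 (agrees with the transcript)
4. x = (27*89 + 65) mod 92 = 76 (confirmed correct)
5. x = (27*76 + 65) mod 92 = 1 (consistent with the transcript)
6. x = (27*1 + 65) mod 92 = 0 (confirmed correct)
7. x = (27*0 + 65) mod 92 = 65 (agrees with the transcript)
8. x = (27*65 + 65) mod 92 = 72 (no discrepancy)
The whole run recomputes cleanly — no discrepancies.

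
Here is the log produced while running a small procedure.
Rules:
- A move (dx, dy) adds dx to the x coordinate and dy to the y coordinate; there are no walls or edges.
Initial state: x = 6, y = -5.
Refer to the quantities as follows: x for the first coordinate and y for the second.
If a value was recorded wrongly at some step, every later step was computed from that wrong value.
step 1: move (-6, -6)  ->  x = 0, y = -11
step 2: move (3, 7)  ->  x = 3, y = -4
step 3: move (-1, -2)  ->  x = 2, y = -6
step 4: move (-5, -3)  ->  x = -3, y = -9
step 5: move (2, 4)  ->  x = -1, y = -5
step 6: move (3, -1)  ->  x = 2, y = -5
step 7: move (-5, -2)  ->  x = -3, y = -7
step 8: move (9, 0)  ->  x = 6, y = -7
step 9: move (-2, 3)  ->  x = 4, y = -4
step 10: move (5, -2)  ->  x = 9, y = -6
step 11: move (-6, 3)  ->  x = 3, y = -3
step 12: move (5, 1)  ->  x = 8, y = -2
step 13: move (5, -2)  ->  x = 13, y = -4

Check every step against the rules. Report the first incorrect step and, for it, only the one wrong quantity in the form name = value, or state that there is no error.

step 6, y = -6

Step 1: x = 6 + (-6) = 0, y = -5 + (-6) = -11 — confirmed correct.
Step 2: x = 0 + (3) = 3, y = -11 + (7) = -4 — checks out.
Step 3: x = 3 + (-1) = 2, y = -4 + (-2) = -6 — no discrepancy.
Step 4: x = 2 + (-5) = -3, y = -6 + (-3) = -9 — no discrepancy.
Step 5: x = -3 + (2) = -1, y = -9 + (4) = -5 — in agreement.
Step 6: x = -1 + (3) = 2, y = -5 + (-1) = -6 — this is not what the log shows.
Step 6 is the first one off; corrected, y = -6.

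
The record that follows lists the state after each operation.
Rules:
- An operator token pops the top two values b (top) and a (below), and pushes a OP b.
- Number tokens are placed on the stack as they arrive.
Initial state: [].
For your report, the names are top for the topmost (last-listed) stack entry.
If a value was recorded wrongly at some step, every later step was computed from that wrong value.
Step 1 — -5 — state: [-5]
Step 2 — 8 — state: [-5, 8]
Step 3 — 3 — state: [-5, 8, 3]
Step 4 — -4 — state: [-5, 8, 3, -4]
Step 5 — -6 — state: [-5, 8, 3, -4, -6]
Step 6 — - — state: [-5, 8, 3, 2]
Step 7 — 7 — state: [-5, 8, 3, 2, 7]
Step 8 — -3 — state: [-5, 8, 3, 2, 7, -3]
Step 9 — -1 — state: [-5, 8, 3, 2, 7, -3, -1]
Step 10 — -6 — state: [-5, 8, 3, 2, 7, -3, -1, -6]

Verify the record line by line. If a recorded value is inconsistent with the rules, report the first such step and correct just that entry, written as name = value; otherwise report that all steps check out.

no error

Step 1: push -5: top = -5 — exactly as logged.
Step 2: push 8: top = 8 — confirmed correct.
Step 3: push 3: top = 3 — consistent with the record.
Step 4: push -4: top = -4 — no discrepancy.
Step 5: push -6: top = -6 — checks out.
Step 6: -4 - -6 = 2 — exactly as logged.
Step 7: push 7: top = 7 — matches.
Step 8: push -3: top = -3 — consistent with the record.
Step 9: push -1: top = -1 — checks out.
Step 10: push -6: top = -6 — consistent with the record.
The recomputation confirms every line.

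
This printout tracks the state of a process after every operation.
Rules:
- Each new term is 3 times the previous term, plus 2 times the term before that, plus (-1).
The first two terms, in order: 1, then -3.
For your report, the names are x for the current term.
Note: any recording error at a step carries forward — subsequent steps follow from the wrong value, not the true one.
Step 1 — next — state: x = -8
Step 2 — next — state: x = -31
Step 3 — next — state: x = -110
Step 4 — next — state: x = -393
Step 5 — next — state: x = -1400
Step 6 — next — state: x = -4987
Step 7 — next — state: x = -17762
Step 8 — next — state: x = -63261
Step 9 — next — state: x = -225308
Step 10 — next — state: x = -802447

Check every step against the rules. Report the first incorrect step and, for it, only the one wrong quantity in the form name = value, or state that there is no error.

no error

1. x = 3*(-3) + (2)*(1) + (-1) = -8 (consistent with the printout)
2. x = 3*(-8) + (2)*(-3) + (-1) = -31 (no discrepancy)
3. x = 3*(-31) + (2)*(-8) + (-1) = -110 (checks out)
4. x = 3*(-110) + (2)*(-31) + (-1) = -393 (matches)
5. x = 3*(-393) + (2)*(-110) + (-1) = -1400 (consistent with the printout)
6. x = 3*(-1400) + (2)*(-393) + (-1) = -4987 (same as recorded)
7. x = 3*(-4987) + (2)*(-1400) + (-1) = -17762 (consistent with the printout)
8. x = 3*(-17762) + (2)*(-4987) + (-1) = -63261 (same as recorded)
9. x = 3*(-63261) + (2)*(-17762) + (-1) = -225308 (exactly as logged)
10. x = 3*(-225308) + (2)*(-63261) + (-1) = -802447 (consistent with the printout)
Nothing is out of place; the run is error-free.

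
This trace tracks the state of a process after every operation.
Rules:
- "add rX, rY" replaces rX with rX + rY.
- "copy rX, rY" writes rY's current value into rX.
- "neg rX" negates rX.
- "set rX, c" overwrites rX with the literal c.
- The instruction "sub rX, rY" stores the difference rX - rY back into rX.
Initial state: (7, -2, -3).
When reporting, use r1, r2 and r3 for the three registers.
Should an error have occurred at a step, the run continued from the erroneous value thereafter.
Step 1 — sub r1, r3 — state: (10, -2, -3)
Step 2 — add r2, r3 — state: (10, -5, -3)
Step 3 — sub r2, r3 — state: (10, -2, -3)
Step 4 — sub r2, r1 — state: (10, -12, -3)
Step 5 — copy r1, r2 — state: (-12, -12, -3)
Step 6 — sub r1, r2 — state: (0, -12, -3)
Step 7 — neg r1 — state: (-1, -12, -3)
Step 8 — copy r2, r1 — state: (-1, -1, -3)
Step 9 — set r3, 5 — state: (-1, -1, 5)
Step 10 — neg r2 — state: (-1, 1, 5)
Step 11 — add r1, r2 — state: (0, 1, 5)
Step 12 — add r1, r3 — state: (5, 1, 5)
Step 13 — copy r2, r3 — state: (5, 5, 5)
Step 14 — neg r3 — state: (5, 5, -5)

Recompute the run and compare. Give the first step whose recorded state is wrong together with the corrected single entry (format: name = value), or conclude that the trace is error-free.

1. r1 = 7 - -3 = 10 (consistent with the trace)
2. r2 = -2 + -3 = -5 (agrees with the trace)
3. r2 = -5 - -3 = -2 (exactly as logged)
4. r2 = -2 - 10 = -12 (matches)
5. r1 = -12 (no discrepancy)
6. r1 = -12 - -12 = 0 (matches)
7. r1 = -(0) = 0 (this is not what the trace shows)
Step 7 is the first one off; corrected, r1 = 0.

step 7, r1 = 0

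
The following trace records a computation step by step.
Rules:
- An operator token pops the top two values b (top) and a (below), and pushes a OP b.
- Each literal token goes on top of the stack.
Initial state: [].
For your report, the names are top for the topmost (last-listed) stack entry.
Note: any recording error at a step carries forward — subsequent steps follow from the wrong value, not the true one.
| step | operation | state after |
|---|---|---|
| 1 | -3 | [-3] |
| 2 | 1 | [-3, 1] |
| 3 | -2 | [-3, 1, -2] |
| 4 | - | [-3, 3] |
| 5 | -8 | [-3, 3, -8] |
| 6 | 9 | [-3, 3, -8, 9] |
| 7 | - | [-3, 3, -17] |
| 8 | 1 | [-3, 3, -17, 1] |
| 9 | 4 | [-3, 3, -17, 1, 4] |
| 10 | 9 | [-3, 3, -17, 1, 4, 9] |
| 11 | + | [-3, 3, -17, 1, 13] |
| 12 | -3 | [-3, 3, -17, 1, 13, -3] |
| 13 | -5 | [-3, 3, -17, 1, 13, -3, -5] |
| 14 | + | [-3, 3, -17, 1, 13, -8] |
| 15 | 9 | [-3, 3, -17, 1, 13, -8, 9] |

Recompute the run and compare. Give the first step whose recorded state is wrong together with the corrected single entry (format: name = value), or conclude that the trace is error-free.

no error

Recomputing the run from the initial state:
step 1: [-3]
step 2: [-3, 1]
step 3: [-3, 1, -2]
step 4: [-3, 3]
step 5: [-3, 3, -8]
step 6: [-3, 3, -8, 9]
step 7: [-3, 3, -17]
step 8: [-3, 3, -17, 1]
step 9: [-3, 3, -17, 1, 4]
step 10: [-3, 3, -17, 1, 4, 9]
step 11: [-3, 3, -17, 1, 13]
step 12: [-3, 3, -17, 1, 13, -3]
step 13: [-3, 3, -17, 1, 13, -3, -5]
step 14: [-3, 3, -17, 1, 13, -8]
step 15: [-3, 3, -17, 1, 13, -8, 9]
This matches the trace at every step.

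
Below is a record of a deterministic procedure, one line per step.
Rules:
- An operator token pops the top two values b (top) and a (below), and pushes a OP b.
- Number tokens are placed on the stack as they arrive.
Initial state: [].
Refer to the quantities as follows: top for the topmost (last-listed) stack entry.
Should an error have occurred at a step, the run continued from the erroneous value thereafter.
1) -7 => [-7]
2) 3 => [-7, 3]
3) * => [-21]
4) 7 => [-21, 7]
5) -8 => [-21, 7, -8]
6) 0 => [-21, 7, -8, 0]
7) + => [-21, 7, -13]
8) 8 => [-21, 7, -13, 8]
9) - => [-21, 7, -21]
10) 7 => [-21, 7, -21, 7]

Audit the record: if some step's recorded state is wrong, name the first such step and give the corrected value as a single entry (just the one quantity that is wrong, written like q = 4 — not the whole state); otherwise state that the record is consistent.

step 7, top = -8

1. push -7: top = -7 (verified)
2. push 3: top = 3 (agrees with the record)
3. -7 * 3 = -21 (no discrepancy)
4. push 7: top = 7 (in agreement)
5. push -8: top = -8 (agrees with the record)
6. push 0: top = 0 (verified)
7. -8 + 0 = -8 (this is not what the record shows)
So the first discrepancy is step 7, where the right value is top = -8.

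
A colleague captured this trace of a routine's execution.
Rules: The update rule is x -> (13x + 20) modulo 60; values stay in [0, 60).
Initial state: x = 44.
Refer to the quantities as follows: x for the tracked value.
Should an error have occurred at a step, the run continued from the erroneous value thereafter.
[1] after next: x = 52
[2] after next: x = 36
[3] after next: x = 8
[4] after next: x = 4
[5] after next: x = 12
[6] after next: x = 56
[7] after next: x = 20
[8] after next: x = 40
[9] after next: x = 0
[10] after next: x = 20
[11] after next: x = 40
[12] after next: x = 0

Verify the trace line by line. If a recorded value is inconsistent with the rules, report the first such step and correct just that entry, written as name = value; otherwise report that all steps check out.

step 7, x = 28

Recomputing the run from the initial state:
step 1: x = 52
step 2: x = 36
step 3: x = 8
step 4: x = 4
step 5: x = 12
step 6: x = 56
step 7: x = 28
step 8: x = 24
step 9: x = 32
step 10: x = 16
step 11: x = 48
step 12: x = 44
The first disagreement with the trace is at step 7, where the value should be x = 28.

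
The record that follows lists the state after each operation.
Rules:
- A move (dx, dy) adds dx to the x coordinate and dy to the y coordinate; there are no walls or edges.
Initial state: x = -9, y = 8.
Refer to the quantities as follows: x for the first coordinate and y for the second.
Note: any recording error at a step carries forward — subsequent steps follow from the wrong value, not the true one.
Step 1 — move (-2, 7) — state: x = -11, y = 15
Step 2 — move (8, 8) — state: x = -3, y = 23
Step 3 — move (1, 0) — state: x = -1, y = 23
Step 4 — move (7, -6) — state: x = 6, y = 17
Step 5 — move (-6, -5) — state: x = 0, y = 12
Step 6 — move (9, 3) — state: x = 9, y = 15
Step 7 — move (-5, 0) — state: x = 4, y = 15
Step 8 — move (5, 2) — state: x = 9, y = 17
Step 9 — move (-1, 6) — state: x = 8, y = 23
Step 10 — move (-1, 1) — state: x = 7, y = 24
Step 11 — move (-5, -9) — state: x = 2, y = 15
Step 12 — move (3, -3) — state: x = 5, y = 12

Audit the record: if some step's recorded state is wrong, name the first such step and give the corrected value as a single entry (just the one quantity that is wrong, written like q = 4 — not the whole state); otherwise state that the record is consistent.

1. x = -9 + (-2) = -11, y = 8 + (7) = 15 (same as recorded)
2. x = -11 + (8) = -3, y = 15 + (8) = 23 (agrees with the record)
3. x = -3 + (1) = -2, y = 23 + (0) = 23 (first mismatch against the record)
So the first discrepancy is step 3, where the right value is x = -2.

step 3, x = -2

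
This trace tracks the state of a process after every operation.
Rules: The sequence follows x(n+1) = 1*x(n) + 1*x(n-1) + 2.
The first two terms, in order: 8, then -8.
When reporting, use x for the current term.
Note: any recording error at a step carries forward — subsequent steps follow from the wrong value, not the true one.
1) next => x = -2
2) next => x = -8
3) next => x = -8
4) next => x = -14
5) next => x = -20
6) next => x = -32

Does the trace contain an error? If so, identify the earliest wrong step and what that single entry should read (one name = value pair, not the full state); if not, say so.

Step 1: x = 1*(-8) + (1)*(8) + (2) = 2 — the entry is off here.
The earliest wrong entry is at step 1: it should read x = 2.

step 1, x = 2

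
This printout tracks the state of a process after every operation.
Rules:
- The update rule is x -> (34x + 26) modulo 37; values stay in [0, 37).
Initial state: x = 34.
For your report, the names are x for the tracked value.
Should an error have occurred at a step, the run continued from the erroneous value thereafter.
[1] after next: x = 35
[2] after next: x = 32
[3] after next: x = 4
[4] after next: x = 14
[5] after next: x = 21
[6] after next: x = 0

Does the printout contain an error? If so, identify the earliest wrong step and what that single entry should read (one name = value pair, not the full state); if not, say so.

no error

Recomputing the run from the initial state:
step 1: x = 35
step 2: x = 32
step 3: x = 4
step 4: x = 14
step 5: x = 21
step 6: x = 0
This matches the printout at every step.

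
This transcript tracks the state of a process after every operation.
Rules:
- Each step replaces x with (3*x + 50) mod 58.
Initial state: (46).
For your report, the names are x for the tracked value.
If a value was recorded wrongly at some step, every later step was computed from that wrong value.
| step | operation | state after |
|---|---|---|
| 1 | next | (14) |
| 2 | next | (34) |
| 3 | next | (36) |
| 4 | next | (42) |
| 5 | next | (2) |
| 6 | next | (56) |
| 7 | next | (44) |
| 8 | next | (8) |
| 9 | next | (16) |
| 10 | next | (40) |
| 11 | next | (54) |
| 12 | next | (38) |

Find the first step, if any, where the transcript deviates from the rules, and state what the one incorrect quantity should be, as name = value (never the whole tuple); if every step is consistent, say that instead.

Recomputing the run from the initial state:
step 1: x = 14
step 2: x = 34
step 3: x = 36
step 4: x = 42
step 5: x = 2
step 6: x = 56
step 7: x = 44
step 8: x = 8
step 9: x = 16
step 10: x = 40
step 11: x = 54
step 12: x = 38
This matches the transcript at every step.

no error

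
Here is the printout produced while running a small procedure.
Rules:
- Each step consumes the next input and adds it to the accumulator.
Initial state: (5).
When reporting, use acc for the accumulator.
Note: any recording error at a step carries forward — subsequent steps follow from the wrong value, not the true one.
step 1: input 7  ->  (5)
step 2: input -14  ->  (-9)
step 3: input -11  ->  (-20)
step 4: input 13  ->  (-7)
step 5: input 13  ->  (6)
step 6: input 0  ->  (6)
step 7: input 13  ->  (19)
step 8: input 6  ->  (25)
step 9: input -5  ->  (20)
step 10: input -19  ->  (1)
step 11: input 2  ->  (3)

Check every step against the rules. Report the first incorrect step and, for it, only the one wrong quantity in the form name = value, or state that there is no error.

1. acc = 5 + 7 = 12 (not what was recorded)
The earliest wrong entry is at step 1: it should read acc = 12.

step 1, acc = 12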